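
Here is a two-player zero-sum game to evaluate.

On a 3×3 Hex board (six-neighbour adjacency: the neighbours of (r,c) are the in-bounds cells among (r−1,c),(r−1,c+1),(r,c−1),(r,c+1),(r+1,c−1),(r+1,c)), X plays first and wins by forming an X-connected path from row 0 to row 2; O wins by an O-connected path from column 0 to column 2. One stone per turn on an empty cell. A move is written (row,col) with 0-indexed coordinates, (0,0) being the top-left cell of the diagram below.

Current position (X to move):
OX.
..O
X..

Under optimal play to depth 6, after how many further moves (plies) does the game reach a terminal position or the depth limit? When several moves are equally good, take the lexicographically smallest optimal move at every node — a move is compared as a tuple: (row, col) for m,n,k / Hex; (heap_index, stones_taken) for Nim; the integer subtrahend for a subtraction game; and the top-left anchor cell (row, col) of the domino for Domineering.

PV length from [OX./..O/X..]: 3 plies

ply 1, X at OX./..O/X.. | (0,2)=+1→OXX/..O/X..*; (1,0)=+1→OX./X.O/X..; (1,1)=+1→OX./.XO/X..; (2,1)=+1→OX./..O/XX.; (2,2)=+1→OX./..O/X.X
ply 2, O at OXX/..O/X.. | (1,0)=-1→OXX/O.O/X..*; (1,1)=-1→OXX/.OO/X..; (2,1)=-1→OXX/..O/XO.; (2,2)=-1→OXX/..O/X.O
ply 3, X at OXX/O.O/X.. | (1,1)=+1→OXX/OXO/X..*; (2,1)=-1→OXX/O.O/XX.; (2,2)=-1→OXX/O.O/X.X
ply 4: OXX/OXO/X.. is terminal -1 (O); from OX./..O/X.. depth 6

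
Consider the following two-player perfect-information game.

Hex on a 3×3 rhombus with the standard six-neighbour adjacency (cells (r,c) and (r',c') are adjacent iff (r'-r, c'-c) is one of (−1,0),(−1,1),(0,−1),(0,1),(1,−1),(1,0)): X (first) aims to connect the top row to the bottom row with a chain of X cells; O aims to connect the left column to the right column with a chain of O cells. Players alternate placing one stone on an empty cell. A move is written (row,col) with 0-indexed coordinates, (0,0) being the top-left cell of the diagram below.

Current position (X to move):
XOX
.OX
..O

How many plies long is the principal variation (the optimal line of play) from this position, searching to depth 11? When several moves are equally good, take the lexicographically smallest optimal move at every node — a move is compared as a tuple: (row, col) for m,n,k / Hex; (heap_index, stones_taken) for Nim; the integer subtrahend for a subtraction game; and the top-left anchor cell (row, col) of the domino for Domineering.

[XOX/.OX/..O] X move#1: (1,0):+1/XOX/XOX/..O*, (2,0):+1/XOX/.OX/X.O, (2,1):+1/XOX/.OX/.XO
[XOX/XOX/..O] O move#2: (2,0):-1/XOX/XOX/O.O*, (2,1):-1/XOX/XOX/.OO
[XOX/XOX/O.O] X move#3: (2,1):+1/XOX/XOX/OXO*
[XOX/XOX/OXO] end (terminal -1, O#4); searched XOX/.OX/..O to 11

PV length from [XOX/.OX/..O]: 3 plies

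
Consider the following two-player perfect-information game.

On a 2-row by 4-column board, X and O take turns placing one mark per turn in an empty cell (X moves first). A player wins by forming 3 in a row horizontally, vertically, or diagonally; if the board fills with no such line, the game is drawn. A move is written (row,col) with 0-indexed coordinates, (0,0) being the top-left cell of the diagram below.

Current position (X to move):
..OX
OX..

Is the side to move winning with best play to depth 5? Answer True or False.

X winning at [..OX/OX..]: False

[..OX/OX..] X move#1: (0,0):+0/X.OX/OX..*, (0,1):+0/.XOX/OX.., (1,2):+0/..OX/OXX., (1,3):+0/..OX/OX.X
[X.OX/OX..] O move#2: (0,1):+0/XOOX/OX..*, (1,2):+0/X.OX/OXO., (1,3):+0/X.OX/OX.O
[XOOX/OX..] X move#3: (1,2):+0/XOOX/OXX.*, (1,3):+0/XOOX/OX.X
[XOOX/OXX.] O move#4: (1,3):+0/XOOX/OXXO*
[XOOX/OXXO] end (terminal +0, X#5); searched ..OX/OX.. to 5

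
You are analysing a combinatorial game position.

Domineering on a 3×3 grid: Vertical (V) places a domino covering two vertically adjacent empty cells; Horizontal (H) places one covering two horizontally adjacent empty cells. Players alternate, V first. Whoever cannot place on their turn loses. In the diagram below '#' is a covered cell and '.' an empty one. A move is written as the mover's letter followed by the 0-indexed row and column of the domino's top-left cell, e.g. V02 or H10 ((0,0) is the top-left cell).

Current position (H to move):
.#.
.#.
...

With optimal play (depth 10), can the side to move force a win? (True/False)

H winning at [.#./.#./...]: False

ply 1, H at .#./.#./... | H20=-1→.#./.#./##.*; H21=-1→.#./.#./.##
ply 2, V at .#./.#./##. | V00=+1→##./##./##.*; V02=+1→.##/.##/##.; V12=+1→.#./.##/###
ply 3: ##./##./##. is terminal -1 (H); from .#./.#./... depth 10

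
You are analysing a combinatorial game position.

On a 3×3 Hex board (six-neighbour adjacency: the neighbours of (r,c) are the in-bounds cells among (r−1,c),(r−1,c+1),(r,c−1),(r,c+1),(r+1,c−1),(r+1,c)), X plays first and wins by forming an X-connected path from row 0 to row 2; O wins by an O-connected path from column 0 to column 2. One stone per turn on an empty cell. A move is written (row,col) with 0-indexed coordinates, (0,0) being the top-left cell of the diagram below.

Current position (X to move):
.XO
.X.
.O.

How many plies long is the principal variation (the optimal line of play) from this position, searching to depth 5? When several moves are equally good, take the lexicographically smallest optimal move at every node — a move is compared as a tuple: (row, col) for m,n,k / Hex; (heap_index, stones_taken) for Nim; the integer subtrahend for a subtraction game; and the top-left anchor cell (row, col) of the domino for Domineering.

PV length from [.XO/.X./.O.]: 5 plies

ply 1, X at .XO/.X./.O. | (0,0)=-1→XXO/.X./.O.; (1,0)=-1→.XO/XX./.O.; (1,2)=+1→.XO/.XX/.O.*; (2,0)=+1→.XO/.X./XO.; (2,2)=+1→.XO/.X./.OX
ply 2, O at .XO/.XX/.O. | (0,0)=-1→OXO/.XX/.O.*; (1,0)=-1→.XO/OXX/.O.; (2,0)=-1→.XO/.XX/OO.; (2,2)=-1→.XO/.XX/.OO
ply 3, X at OXO/.XX/.O. | (1,0)=+1→OXO/XXX/.O.*; (2,0)=+1→OXO/.XX/XO.; (2,2)=+1→OXO/.XX/.OX
ply 4, O at OXO/XXX/.O. | (2,0)=-1→OXO/XXX/OO.*; (2,2)=-1→OXO/XXX/.OO
ply 5, X at OXO/XXX/OO. | (2,2)=+1→OXO/XXX/OOX*
ply 6: OXO/XXX/OOX is terminal -1 (O); from .XO/.X./.O. depth 5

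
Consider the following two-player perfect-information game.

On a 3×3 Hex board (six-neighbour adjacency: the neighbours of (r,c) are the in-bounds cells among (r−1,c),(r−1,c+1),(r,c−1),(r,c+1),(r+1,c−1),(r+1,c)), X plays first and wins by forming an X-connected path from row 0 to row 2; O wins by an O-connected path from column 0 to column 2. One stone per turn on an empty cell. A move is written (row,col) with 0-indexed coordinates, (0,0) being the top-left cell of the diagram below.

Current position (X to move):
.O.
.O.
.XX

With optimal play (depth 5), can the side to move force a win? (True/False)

X winning at [.O./.O./.XX]: False

ply 1, X at .O./.O./.XX | (0,0)=-1→XO./.O./.XX*; (0,2)=-1→.OX/.O./.XX; (1,0)=-1→.O./XO./.XX; (1,2)=-1→.O./.OX/.XX; (2,0)=-1→.O./.O./XXX
ply 2, O at XO./.O./.XX | (0,2)=+1→XOO/.O./.XX*; (1,0)=+1→XO./OO./.XX; (1,2)=+1→XO./.OO/.XX; (2,0)=+1→XO./.O./OXX
ply 3, X at XOO/.O./.XX | (1,0)=-1→XOO/XO./.XX*; (1,2)=-1→XOO/.OX/.XX; (2,0)=-1→XOO/.O./XXX
ply 4, O at XOO/XO./.XX | (1,2)=-1→XOO/XOO/.XX; (2,0)=+1→XOO/XO./OXX*
ply 5: XOO/XO./OXX is terminal -1 (X); from .O./.O./.XX depth 5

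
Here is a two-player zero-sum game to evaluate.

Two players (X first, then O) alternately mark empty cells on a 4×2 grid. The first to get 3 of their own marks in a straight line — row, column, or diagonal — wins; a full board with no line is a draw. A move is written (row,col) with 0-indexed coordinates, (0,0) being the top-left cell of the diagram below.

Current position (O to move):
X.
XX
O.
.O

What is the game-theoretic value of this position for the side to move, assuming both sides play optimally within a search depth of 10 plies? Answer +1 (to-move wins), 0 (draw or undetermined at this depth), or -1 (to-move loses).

ply 1, O at X./XX/O./.O | (0,1)=+0→XO/XX/O./.O*; (2,1)=+0→X./XX/OO/.O; (3,0)=+0→X./XX/O./OO
ply 2, X at XO/XX/O./.O | (2,1)=+0→XO/XX/OX/.O*; (3,0)=+0→XO/XX/O./XO
ply 3, O at XO/XX/OX/.O | (3,0)=+0→XO/XX/OX/OO*
ply 4: XO/XX/OX/OO is terminal +0 (X); from X./XX/O./.O depth 10

value(X./XX/O./.O, O) = 0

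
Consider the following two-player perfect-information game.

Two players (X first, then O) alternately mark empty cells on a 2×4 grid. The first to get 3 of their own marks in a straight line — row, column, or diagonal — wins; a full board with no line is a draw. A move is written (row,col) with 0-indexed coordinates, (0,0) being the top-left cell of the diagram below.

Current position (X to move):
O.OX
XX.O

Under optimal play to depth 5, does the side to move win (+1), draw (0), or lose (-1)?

[O.OX/XX.O] X move#1: (0,1):+0/OXOX/XX.O, (1,2):+1/O.OX/XXXO*
[O.OX/XXXO] end (terminal -1, O#2); searched O.OX/XX.O to 5

value(O.OX/XX.O, X) = +1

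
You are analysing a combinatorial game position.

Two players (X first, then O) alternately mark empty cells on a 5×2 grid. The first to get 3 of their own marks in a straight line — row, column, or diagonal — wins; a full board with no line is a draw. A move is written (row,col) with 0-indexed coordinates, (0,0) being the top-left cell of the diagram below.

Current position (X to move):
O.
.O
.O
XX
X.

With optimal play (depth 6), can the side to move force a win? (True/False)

X winning at [O./.O/.O/XX/X.]: True

ply 1, X at O./.O/.O/XX/X. | (0,1)=+0→OX/.O/.O/XX/X.; (1,0)=-1→O./XO/.O/XX/X.; (2,0)=+1→O./.O/XO/XX/X.*; (4,1)=-1→O./.O/.O/XX/XX
ply 2: O./.O/XO/XX/X. is terminal -1 (O); from O./.O/.O/XX/X. depth 6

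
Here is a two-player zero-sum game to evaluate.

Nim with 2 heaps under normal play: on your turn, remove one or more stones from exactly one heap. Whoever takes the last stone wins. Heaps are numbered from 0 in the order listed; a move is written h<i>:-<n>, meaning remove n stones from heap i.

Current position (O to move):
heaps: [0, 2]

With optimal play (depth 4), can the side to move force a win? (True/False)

O winning at [(0,2)]: True

[(0,2)] O move#1: h1:-1:-1/(0,1), h1:-2:+1/(0,0)*
[(0,0)] end (terminal -1, X#2); searched (0,2) to 4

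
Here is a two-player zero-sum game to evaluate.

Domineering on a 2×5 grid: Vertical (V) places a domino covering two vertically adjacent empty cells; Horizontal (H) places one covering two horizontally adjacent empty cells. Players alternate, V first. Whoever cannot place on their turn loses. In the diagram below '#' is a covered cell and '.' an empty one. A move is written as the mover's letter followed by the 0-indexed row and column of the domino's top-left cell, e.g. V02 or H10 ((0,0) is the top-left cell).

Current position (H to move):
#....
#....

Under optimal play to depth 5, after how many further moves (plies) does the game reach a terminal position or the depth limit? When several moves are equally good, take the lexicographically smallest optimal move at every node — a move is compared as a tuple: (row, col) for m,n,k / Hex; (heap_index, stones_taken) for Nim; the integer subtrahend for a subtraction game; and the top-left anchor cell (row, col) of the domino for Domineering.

ply 1, H at #..../#.... | H01=-1→###../#....; H02=+1→#.##./#....*; H03=-1→#..##/#....; H11=-1→#..../###..; H12=+1→#..../#.##.; H13=-1→#..../#..##
ply 2, V at #.##./#.... | V01=-1→####./##...*; V04=-1→#.###/#...#
ply 3, H at ####./##... | H12=-1→####./####.; H13=+1→####./##.##*
ply 4: ####./##.## is terminal -1 (V); from #..../#.... depth 5

PV length from [#..../#....]: 3 plies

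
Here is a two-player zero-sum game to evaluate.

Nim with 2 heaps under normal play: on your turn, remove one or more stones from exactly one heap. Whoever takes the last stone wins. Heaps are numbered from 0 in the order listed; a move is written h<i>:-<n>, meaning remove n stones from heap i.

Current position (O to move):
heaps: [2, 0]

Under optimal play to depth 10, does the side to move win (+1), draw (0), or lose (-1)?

value((2,0), O) = +1

ply 1, O at (2,0) | h0:-1=-1→(1,0); h0:-2=+1→(0,0)*
ply 2: (0,0) is terminal -1 (X); from (2,0) depth 10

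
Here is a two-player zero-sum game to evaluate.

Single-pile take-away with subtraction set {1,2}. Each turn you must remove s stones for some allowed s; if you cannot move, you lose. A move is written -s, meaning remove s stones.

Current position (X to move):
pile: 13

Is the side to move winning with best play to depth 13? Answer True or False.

X winning at [13]: True

[13] X move#1: -1:+1/12*, -2:-1/11
[12] O move#2: -1:-1/11*, -2:-1/10
[11] X move#3: -1:-1/10, -2:+1/9*
[9] O move#4: -1:-1/8*, -2:-1/7
[8] X move#5: -1:-1/7, -2:+1/6*
[6] O move#6: -1:-1/5*, -2:-1/4
[5] X move#7: -1:-1/4, -2:+1/3*
[3] O move#8: -1:-1/2*, -2:-1/1
[2] X move#9: -1:-1/1, -2:+1/0*
[0] end (terminal -1, O#10); searched 13 to 13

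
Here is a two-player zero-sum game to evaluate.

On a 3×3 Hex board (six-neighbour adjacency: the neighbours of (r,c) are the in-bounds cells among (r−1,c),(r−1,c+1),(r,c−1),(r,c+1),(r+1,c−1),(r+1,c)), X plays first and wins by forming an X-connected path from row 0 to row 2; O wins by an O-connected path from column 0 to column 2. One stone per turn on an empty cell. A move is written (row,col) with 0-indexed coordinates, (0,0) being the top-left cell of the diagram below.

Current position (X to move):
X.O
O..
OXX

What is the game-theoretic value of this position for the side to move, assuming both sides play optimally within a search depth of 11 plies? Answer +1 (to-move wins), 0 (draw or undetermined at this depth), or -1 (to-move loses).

ply 1, X at X.O/O../OXX | (0,1)=-1→XXO/O../OXX*; (1,1)=-1→X.O/OX./OXX; (1,2)=-1→X.O/O.X/OXX
ply 2, O at XXO/O../OXX | (1,1)=+1→XXO/OO./OXX*; (1,2)=-1→XXO/O.O/OXX
ply 3: XXO/OO./OXX is terminal -1 (X); from X.O/O../OXX depth 11

value(X.O/O../OXX, X) = -1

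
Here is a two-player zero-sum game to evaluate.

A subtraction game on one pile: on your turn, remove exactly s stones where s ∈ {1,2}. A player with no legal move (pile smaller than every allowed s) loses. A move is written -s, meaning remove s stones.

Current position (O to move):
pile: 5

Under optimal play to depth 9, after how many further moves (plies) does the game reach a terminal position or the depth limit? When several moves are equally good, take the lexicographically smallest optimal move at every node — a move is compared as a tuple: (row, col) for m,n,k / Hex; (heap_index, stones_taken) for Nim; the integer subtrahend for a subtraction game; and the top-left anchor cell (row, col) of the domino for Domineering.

PV length from [5]: 3 plies

[5] O move#1: -1:-1/4, -2:+1/3*
[3] X move#2: -1:-1/2*, -2:-1/1
[2] O move#3: -1:-1/1, -2:+1/0*
[0] end (terminal -1, X#4); searched 5 to 9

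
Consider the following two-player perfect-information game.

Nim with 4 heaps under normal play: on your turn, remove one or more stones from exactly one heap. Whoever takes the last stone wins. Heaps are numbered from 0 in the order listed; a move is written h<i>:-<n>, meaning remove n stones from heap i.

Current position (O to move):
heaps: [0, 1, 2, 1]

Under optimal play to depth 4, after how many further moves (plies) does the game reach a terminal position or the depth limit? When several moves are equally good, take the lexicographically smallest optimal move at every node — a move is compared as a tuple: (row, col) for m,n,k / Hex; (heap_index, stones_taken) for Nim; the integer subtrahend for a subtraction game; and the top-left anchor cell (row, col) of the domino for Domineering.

ply 1, O at (0,1,2,1) | h1:-1=-1→(0,0,2,1); h2:-1=-1→(0,1,1,1); h2:-2=+1→(0,1,0,1)*; h3:-1=-1→(0,1,2,0)
ply 2, X at (0,1,0,1) | h1:-1=-1→(0,0,0,1)*; h3:-1=-1→(0,1,0,0)
ply 3, O at (0,0,0,1) | h3:-1=+1→(0,0,0,0)*
ply 4: (0,0,0,0) is terminal -1 (X); from (0,1,2,1) depth 4

PV length from [(0,1,2,1)]: 3 plies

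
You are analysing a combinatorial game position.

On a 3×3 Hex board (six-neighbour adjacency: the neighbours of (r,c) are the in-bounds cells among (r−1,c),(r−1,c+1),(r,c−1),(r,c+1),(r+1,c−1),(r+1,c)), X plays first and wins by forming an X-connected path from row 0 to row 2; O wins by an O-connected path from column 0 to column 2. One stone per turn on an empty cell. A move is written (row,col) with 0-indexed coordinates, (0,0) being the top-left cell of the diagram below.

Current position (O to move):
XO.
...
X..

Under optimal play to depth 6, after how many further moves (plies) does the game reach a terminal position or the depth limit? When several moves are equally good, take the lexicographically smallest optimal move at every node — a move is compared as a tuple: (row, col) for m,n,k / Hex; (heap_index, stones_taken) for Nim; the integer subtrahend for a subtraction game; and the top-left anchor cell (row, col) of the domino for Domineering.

[XO./.../X..] O move#1: (0,2):-1/XOO/.../X..*, (1,0):-1/XO./O../X.., (1,1):-1/XO./.O./X.., (1,2):-1/XO./..O/X.., (2,1):-1/XO./.../XO., (2,2):-1/XO./.../X.O
[XOO/.../X..] X move#2: (1,0):+1/XOO/X../X..*, (1,1):-1/XOO/.X./X.., (1,2):-1/XOO/..X/X.., (2,1):-1/XOO/.../XX., (2,2):-1/XOO/.../X.X
[XOO/X../X..] end (terminal -1, O#3); searched XO./.../X.. to 6

PV length from [XO./.../X..]: 2 plies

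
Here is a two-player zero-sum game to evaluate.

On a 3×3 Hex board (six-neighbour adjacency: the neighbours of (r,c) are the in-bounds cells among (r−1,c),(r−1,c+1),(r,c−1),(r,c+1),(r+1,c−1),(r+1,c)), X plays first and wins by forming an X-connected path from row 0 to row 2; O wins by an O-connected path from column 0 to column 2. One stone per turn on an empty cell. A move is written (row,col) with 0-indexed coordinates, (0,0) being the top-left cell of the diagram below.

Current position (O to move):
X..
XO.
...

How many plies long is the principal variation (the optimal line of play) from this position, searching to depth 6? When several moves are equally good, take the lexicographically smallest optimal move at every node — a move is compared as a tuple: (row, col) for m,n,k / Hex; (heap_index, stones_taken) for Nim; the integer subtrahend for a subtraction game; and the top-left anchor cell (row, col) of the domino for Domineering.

ply 1, O at X../XO./... | (0,1)=-1→XO./XO./...; (0,2)=-1→X.O/XO./...; (1,2)=-1→X../XOO/...; (2,0)=+1→X../XO./O..*; (2,1)=-1→X../XO./.O.; (2,2)=-1→X../XO./..O
ply 2, X at X../XO./O.. | (0,1)=-1→XX./XO./O..*; (0,2)=-1→X.X/XO./O..; (1,2)=-1→X../XOX/O..; (2,1)=-1→X../XO./OX.; (2,2)=-1→X../XO./O.X
ply 3, O at XX./XO./O.. | (0,2)=+1→XXO/XO./O..*; (1,2)=+1→XX./XOO/O..; (2,1)=+1→XX./XO./OO.; (2,2)=+1→XX./XO./O.O
ply 4: XXO/XO./O.. is terminal -1 (X); from X../XO./... depth 6

PV length from [X../XO./...]: 3 plies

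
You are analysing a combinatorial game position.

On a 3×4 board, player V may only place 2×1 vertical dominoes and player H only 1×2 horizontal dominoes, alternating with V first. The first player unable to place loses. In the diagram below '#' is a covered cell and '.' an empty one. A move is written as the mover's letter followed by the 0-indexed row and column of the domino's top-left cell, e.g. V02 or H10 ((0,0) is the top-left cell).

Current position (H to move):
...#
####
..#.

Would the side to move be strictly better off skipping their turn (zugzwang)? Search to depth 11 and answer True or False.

[...#/####/..#.] H move#1: H00:+1/##.#/####/..#.*, H01:+1/.###/####/..#., H20:+1/...#/####/###.
[##.#/####/..#.] end (terminal -1, V#2); searched ...#/####/..#. to 11
pass branch (V moves first from the same position):
  | [...#/####/..#.] end (terminal -1, V#1); searched ...#/####/..#. to 11
H moving scores +1; H passing scores +1

zugzwang(...#/####/..#., H) = False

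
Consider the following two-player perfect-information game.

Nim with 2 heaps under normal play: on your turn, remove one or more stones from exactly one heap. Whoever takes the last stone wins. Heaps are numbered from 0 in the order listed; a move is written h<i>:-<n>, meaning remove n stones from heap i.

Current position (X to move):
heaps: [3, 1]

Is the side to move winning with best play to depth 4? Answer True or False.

[(3,1)] X move#1: h0:-1:-1/(2,1), h0:-2:+1/(1,1)*, h0:-3:-1/(0,1), h1:-1:-1/(3,0)
[(1,1)] O move#2: h0:-1:-1/(0,1)*, h1:-1:-1/(1,0)
[(0,1)] X move#3: h1:-1:+1/(0,0)*
[(0,0)] end (terminal -1, O#4); searched (3,1) to 4

X winning at [(3,1)]: True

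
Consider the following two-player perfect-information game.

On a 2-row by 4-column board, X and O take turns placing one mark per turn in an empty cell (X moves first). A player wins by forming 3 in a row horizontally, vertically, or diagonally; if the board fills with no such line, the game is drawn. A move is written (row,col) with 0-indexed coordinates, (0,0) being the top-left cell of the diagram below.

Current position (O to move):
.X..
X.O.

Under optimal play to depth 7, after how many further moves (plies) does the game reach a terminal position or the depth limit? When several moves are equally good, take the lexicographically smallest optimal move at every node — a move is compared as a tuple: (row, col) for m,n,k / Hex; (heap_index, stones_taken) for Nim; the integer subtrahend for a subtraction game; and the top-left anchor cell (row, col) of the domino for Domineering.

PV length from [.X../X.O.]: 5 plies

ply 1, O at .X../X.O. | (0,0)=+0→OX../X.O.*; (0,2)=+0→.XO./X.O.; (0,3)=+0→.X.O/X.O.; (1,1)=+0→.X../XOO.; (1,3)=+0→.X../X.OO
ply 2, X at OX../X.O. | (0,2)=+0→OXX./X.O.*; (0,3)=+0→OX.X/X.O.; (1,1)=+0→OX../XXO.; (1,3)=+0→OX../X.OX
ply 3, O at OXX./X.O. | (0,3)=+0→OXXO/X.O.*; (1,1)=-1→OXX./XOO.; (1,3)=-1→OXX./X.OO
ply 4, X at OXXO/X.O. | (1,1)=+0→OXXO/XXO.*; (1,3)=+0→OXXO/X.OX
ply 5, O at OXXO/XXO. | (1,3)=+0→OXXO/XXOO*
ply 6: OXXO/XXOO is terminal +0 (X); from .X../X.O. depth 7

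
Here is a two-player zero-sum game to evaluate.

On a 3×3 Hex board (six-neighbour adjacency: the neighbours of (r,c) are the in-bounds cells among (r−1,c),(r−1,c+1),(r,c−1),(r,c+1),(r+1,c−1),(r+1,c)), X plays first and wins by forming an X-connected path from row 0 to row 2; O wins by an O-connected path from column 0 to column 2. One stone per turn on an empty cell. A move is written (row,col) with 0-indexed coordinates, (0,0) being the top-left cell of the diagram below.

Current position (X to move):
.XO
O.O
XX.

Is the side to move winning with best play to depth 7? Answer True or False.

p1 X@[.XO/O.O/XX.]: (0,0)[XXO/O.O/XX.]-1 (1,1)[.XO/OXO/XX.]+1* (2,2)[.XO/O.O/XXX]-1
p2 O@[.XO/OXO/XX.] terminal -1; root [.XO/O.O/XX.] d7

X winning at [.XO/O.O/XX.]: True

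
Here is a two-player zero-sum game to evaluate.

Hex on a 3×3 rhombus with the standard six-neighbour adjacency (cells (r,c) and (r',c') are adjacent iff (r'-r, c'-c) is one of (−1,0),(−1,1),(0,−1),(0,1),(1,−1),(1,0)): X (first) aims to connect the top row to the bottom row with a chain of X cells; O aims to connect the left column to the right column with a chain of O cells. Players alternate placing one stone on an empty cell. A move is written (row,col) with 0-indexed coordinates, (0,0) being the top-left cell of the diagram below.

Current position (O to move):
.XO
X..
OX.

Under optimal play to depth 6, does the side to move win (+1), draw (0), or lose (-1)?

value(.XO/X../OX., O) = +1

p1 O@[.XO/X../OX.]: (0,0)[OXO/X../OX.]-1 (1,1)[.XO/XO./OX.]+1* (1,2)[.XO/X.O/OX.]-1 (2,2)[.XO/X../OXO]-1
p2 X@[.XO/XO./OX.] terminal -1; root [.XO/X../OX.] d6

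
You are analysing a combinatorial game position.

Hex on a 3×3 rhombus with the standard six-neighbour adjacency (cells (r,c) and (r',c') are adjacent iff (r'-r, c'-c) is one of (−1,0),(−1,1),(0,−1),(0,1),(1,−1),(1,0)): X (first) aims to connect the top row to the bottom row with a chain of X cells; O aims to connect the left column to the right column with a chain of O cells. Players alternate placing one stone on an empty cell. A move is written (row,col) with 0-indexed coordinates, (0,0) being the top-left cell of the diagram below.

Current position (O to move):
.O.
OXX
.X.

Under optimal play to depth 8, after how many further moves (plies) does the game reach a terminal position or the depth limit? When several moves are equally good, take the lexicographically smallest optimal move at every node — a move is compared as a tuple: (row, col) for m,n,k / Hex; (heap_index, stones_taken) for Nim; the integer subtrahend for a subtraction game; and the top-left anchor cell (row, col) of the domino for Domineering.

PV length from [.O./OXX/.X.]: 1 ply

[.O./OXX/.X.] O move#1: (0,0):-1/OO./OXX/.X., (0,2):+1/.OO/OXX/.X.*, (2,0):-1/.O./OXX/OX., (2,2):-1/.O./OXX/.XO
[.OO/OXX/.X.] end (terminal -1, X#2); searched .O./OXX/.X. to 8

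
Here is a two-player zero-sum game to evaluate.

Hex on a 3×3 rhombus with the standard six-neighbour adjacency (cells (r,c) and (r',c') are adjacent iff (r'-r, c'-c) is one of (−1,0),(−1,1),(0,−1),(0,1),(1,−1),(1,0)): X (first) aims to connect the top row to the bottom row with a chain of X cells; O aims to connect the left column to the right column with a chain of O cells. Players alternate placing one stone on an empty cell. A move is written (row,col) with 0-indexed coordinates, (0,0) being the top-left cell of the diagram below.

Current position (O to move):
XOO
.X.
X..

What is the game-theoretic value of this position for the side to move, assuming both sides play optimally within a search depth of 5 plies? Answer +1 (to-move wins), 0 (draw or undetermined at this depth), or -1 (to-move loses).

value(XOO/.X./X.., O) = +1

ply 1, O at XOO/.X./X.. | (1,0)=+1→XOO/OX./X..*; (1,2)=-1→XOO/.XO/X..; (2,1)=-1→XOO/.X./XO.; (2,2)=-1→XOO/.X./X.O
ply 2: XOO/OX./X.. is terminal -1 (X); from XOO/.X./X.. depth 5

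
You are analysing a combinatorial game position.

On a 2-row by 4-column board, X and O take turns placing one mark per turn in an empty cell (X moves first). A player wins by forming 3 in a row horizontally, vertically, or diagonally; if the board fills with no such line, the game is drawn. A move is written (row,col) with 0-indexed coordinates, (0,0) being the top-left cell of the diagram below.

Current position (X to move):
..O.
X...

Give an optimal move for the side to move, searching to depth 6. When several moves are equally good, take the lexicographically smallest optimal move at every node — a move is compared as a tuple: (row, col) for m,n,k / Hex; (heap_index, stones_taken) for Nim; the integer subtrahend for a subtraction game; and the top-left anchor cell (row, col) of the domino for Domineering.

[..O./X...] X move#1: (0,0):+0/X.O./X...*, (0,1):+0/.XO./X..., (0,3):+0/..OX/X..., (1,1):+0/..O./XX.., (1,2):+0/..O./X.X., (1,3):-1/..O./X..X
[X.O./X...] O move#2: (0,1):+0/XOO./X...*, (0,3):+0/X.OO/X..., (1,1):+0/X.O./XO.., (1,2):+0/X.O./X.O., (1,3):+0/X.O./X..O
[XOO./X...] X move#3: (0,3):+0/XOOX/X...*, (1,1):-1/XOO./XX.., (1,2):-1/XOO./X.X., (1,3):-1/XOO./X..X
[XOOX/X...] O move#4: (1,1):+0/XOOX/XO..*, (1,2):+0/XOOX/X.O., (1,3):+0/XOOX/X..O
[XOOX/XO..] X move#5: (1,2):+0/XOOX/XOX.*, (1,3):+0/XOOX/XO.X
[XOOX/XOX.] O move#6: (1,3):+0/XOOX/XOXO*
[XOOX/XOXO] end (terminal +0, X#7); searched ..O./X... to 6

X's best at [..O./X...]: (0,0)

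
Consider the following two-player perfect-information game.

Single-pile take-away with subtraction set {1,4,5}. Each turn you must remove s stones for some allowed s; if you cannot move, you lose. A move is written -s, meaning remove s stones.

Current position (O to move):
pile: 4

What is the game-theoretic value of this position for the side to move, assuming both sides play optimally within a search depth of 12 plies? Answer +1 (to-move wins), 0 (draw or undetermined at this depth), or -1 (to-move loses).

ply 1, O at 4 | -1=-1→3; -4=+1→0*
ply 2: 0 is terminal -1 (X); from 4 depth 12

value(4, O) = +1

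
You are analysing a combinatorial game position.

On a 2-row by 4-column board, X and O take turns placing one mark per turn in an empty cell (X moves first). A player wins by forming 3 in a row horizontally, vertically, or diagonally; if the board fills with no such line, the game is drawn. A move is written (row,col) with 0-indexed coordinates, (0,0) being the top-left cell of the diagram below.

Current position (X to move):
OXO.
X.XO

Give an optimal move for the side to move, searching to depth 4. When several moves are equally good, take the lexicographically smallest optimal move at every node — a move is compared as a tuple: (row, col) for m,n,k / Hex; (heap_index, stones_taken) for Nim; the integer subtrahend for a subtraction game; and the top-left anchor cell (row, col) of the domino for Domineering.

[OXO./X.XO] X move#1: (0,3):+0/OXOX/X.XO, (1,1):+1/OXO./XXXO*
[OXO./XXXO] end (terminal -1, O#2); searched OXO./X.XO to 4

X's best at [OXO./X.XO]: (1,1)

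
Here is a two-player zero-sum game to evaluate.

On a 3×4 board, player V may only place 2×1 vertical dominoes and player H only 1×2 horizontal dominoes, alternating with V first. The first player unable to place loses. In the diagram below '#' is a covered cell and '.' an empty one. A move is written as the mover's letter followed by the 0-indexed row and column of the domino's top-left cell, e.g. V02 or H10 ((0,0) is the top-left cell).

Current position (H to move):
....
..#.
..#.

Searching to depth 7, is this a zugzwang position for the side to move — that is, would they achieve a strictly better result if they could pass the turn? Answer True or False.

zugzwang(..../..#./..#., H) = False

[..../..#./..#.] H move#1: H00:-1/##../..#./..#., H01:-1/.##./..#./..#., H02:-1/..##/..#./..#., H10:+1/..../###./..#.*, H20:-1/..../..#./###.
[..../###./..#.] V move#2: V03:-1/...#/####/..#.*, V13:-1/..../####/..##
[...#/####/..#.] H move#3: H00:+1/##.#/####/..#.*, H01:+1/.###/####/..#., H20:+1/...#/####/###.
[##.#/####/..#.] end (terminal -1, V#4); searched ..../..#./..#. to 7
pass branch (V moves first from the same position):
  | [..../..#./..#.] V move#1: V00:+1/#.../#.#./..#.*, V01:+1/.#../.##./..#., V03:-1/...#/..##/..#., V10:+1/..../#.#./#.#., V11:+1/..../.##./.##., V13:-1/..../..##/..##
  | [#.../#.#./..#.] H move#2: H01:-1/###./#.#./..#.*, H02:-1/#.##/#.#./..#., H20:-1/#.../#.#./###.
  | [###./#.#./..#.] V move#3: V03:-1/####/#.##/..#., V11:+1/###./###./.##.*, V13:-1/###./#.##/..##
  | [###./###./.##.] end (terminal -1, H#4); searched ..../..#./..#. to 7
H moving scores +1; H passing scores -1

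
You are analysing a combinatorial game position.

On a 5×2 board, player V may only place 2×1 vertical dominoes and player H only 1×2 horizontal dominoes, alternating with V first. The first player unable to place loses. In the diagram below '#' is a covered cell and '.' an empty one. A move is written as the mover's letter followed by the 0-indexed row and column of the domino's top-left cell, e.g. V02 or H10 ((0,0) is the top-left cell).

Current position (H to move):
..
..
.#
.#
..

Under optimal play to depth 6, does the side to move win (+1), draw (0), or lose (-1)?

[../../.#/.#/..] H move#1: H00:+1/##/../.#/.#/..*, H10:+1/../##/.#/.#/.., H40:-1/../../.#/.#/##
[##/../.#/.#/..] V move#2: V10:-1/##/#./##/.#/..*, V20:-1/##/../##/##/.., V30:-1/##/../.#/##/#.
[##/#./##/.#/..] H move#3: H40:+1/##/#./##/.#/##*
[##/#./##/.#/##] end (terminal -1, V#4); searched ../../.#/.#/.. to 6

value(../../.#/.#/.., H) = +1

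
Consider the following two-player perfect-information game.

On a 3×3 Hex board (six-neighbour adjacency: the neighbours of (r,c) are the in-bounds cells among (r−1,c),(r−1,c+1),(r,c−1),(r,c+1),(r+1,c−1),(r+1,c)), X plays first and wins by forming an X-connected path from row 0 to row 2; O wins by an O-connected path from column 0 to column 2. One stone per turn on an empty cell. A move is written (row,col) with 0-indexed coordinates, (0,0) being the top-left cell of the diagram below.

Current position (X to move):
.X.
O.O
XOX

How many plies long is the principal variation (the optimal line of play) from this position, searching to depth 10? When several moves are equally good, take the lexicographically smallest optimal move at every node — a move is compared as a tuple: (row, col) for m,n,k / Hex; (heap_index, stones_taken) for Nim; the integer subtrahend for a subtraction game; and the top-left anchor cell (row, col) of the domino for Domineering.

[.X./O.O/XOX] X move#1: (0,0):-1/XX./O.O/XOX, (0,2):-1/.XX/O.O/XOX, (1,1):+1/.X./OXO/XOX*
[.X./OXO/XOX] end (terminal -1, O#2); searched .X./O.O/XOX to 10

PV length from [.X./O.O/XOX]: 1 ply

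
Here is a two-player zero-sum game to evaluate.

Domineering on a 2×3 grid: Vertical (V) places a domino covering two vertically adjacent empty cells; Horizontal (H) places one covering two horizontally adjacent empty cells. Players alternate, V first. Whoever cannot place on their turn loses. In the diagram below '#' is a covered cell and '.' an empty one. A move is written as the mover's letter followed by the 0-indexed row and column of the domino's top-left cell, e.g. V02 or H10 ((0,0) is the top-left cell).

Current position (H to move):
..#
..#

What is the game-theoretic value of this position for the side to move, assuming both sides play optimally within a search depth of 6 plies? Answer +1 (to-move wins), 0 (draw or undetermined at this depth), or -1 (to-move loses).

value(..#/..#, H) = +1

ply 1, H at ..#/..# | H00=+1→###/..#*; H10=+1→..#/###
ply 2: ###/..# is terminal -1 (V); from ..#/..# depth 6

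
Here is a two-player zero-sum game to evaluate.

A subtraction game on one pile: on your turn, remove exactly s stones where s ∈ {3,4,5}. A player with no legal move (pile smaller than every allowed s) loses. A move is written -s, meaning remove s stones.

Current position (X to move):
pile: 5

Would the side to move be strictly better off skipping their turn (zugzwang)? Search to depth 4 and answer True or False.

zugzwang(5, X) = False

[5] X move#1: -3:+1/2*, -4:+1/1, -5:+1/0
[2] end (terminal -1, O#2); searched 5 to 4
suppose X passes — search the same position with O to move:
pass> [5] O move#1: -3:+1/2*, -4:+1/1, -5:+1/0
pass> [2] end (terminal -1, X#2); searched 5 to 4
for X: play +1, pass -1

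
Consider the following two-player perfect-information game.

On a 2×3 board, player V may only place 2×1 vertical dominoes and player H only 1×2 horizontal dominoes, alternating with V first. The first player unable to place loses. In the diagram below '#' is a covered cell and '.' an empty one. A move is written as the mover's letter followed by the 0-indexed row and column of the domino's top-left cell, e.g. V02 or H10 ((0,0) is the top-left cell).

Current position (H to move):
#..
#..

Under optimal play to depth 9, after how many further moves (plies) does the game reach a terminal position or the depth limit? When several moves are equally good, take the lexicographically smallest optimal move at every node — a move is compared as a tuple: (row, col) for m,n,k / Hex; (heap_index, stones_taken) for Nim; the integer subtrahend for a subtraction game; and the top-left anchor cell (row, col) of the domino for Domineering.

p1 H@[#../#..]: H01[###/#..]+1* H11[#../###]+1
p2 V@[###/#..] terminal -1; root [#../#..] d9

PV length from [#../#..]: 1 ply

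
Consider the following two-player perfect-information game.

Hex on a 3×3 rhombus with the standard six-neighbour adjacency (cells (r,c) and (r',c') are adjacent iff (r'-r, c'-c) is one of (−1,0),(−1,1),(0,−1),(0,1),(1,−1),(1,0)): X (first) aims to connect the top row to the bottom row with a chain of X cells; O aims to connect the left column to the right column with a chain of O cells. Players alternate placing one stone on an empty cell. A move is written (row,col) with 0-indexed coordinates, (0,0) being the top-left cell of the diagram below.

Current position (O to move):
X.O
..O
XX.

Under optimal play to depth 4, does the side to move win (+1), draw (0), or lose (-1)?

value(X.O/..O/XX., O) = +1

ply 1, O at X.O/..O/XX. | (0,1)=-1→XOO/..O/XX.; (1,0)=+1→X.O/O.O/XX.*; (1,1)=-1→X.O/.OO/XX.; (2,2)=-1→X.O/..O/XXO
ply 2, X at X.O/O.O/XX. | (0,1)=-1→XXO/O.O/XX.*; (1,1)=-1→X.O/OXO/XX.; (2,2)=-1→X.O/O.O/XXX
ply 3, O at XXO/O.O/XX. | (1,1)=+1→XXO/OOO/XX.*; (2,2)=-1→XXO/O.O/XXO
ply 4: XXO/OOO/XX. is terminal -1 (X); from X.O/..O/XX. depth 4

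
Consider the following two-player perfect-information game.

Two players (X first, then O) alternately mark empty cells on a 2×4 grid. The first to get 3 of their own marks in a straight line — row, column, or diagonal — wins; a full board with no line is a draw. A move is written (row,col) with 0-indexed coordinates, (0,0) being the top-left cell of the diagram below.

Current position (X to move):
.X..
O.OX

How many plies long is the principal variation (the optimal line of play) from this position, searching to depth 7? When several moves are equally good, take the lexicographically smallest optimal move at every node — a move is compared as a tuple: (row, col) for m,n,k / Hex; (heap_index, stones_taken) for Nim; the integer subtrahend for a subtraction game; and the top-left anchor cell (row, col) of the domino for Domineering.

PV length from [.X../O.OX]: 4 plies

ply 1, X at .X../O.OX | (0,0)=-1→XX../O.OX; (0,2)=-1→.XX./O.OX; (0,3)=-1→.X.X/O.OX; (1,1)=+0→.X../OXOX*
ply 2, O at .X../OXOX | (0,0)=+0→OX../OXOX*; (0,2)=+0→.XO./OXOX; (0,3)=+0→.X.O/OXOX
ply 3, X at OX../OXOX | (0,2)=+0→OXX./OXOX*; (0,3)=+0→OX.X/OXOX
ply 4, O at OXX./OXOX | (0,3)=+0→OXXO/OXOX*
ply 5: OXXO/OXOX is terminal +0 (X); from .X../O.OX depth 7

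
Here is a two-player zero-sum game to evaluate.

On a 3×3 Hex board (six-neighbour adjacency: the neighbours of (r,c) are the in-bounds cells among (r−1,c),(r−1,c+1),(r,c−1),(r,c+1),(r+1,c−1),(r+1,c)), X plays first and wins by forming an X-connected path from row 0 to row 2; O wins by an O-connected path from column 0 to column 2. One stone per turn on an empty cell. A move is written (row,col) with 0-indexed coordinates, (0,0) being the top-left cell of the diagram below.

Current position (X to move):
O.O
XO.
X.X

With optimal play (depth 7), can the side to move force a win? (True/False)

X winning at [O.O/XO./X.X]: True

[O.O/XO./X.X] X move#1: (0,1):+1/OXO/XO./X.X*, (1,2):-1/O.O/XOX/X.X, (2,1):-1/O.O/XO./XXX
[OXO/XO./X.X] end (terminal -1, O#2); searched O.O/XO./X.X to 7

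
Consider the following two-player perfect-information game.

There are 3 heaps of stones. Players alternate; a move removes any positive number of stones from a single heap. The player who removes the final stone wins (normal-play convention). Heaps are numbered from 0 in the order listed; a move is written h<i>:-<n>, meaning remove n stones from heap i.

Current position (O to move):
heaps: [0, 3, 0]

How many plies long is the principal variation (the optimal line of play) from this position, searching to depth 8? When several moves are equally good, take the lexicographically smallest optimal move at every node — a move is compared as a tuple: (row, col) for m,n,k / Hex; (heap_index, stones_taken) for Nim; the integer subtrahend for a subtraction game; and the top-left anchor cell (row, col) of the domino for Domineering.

PV length from [(0,3,0)]: 1 ply

p1 O@[(0,3,0)]: h1:-1[(0,2,0)]-1 h1:-2[(0,1,0)]-1 h1:-3[(0,0,0)]+1*
p2 X@[(0,0,0)] terminal -1; root [(0,3,0)] d8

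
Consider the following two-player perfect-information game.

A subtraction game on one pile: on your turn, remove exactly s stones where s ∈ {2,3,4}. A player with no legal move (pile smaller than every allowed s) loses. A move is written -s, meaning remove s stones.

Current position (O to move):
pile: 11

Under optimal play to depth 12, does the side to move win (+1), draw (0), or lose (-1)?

[11] O move#1: -2:-1/9, -3:-1/8, -4:+1/7*
[7] X move#2: -2:-1/5*, -3:-1/4, -4:-1/3
[5] O move#3: -2:-1/3, -3:-1/2, -4:+1/1*
[1] end (terminal -1, X#4); searched 11 to 12

value(11, O) = +1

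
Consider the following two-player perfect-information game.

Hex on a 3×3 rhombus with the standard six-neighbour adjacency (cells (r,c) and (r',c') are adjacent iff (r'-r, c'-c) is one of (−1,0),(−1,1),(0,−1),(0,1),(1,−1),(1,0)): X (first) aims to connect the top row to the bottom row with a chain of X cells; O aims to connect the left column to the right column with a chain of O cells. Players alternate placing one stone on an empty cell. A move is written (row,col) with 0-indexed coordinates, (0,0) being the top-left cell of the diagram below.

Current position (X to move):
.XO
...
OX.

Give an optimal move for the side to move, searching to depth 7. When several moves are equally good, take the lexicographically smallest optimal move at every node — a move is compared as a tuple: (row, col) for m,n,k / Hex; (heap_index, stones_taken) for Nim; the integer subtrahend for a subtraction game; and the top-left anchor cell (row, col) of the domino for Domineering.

X's best at [.XO/.../OX.]: (1,1)

p1 X@[.XO/.../OX.]: (0,0)[XXO/.../OX.]-1 (1,0)[.XO/X../OX.]-1 (1,1)[.XO/.X./OX.]+1* (1,2)[.XO/..X/OX.]-1 (2,2)[.XO/.../OXX]-1
p2 O@[.XO/.X./OX.] terminal -1; root [.XO/.../OX.] d7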